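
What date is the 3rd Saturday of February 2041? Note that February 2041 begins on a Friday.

February 16, 2041

February 2041 begins on a Friday, so the first Saturday is February 2 (1 day later).
The 3rd Saturday is 2 weeks later: 2 + 14 = 16.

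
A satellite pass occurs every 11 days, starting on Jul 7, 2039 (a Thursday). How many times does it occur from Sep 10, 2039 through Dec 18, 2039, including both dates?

9

Occurrences land 11·i days after Jul 7, 2039 for i = 0, 1, 2, …
Sep 10, 2039 is 65 days after the start; 65 ÷ 11 = 5 remainder 10; since the remainder is 10, round up to i = 6. First occurrence in the window: #7 on Sep 11, 2039 (6×11 = 66 days in).
Dec 18, 2039 is 164 days after the start; 164 ÷ 11 = 14 remainder 10. Last occurrence in the window: #15 on Dec 8, 2039.
Occurrences #7 through #15: 9 in total.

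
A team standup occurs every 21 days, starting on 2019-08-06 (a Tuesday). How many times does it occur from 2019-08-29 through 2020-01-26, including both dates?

7

Occurrences land 21·i days after 2019-08-06 for i = 0, 1, 2, …
2019-08-29 is 23 days after the start; 23 ÷ 21 = 1 remainder 2; since the remainder is 2, round up to i = 2. First occurrence in the window: #3 on 2019-09-17 (2×21 = 42 days in).
2020-01-26 is 173 days after the start; 173 ÷ 21 = 8 remainder 5. Last occurrence in the window: #9 on 2020-01-21.
Occurrences #3 through #9: 7 in total.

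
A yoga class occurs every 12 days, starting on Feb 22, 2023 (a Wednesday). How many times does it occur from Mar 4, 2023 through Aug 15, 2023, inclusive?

14

Occurrences land 12·i days after Feb 22, 2023 for i = 0, 1, 2, …
Mar 4, 2023 is 10 days after the start; 10 ÷ 12 = 0 remainder 10; since the remainder is 10, round up to i = 1. First occurrence in the window: #2 on Mar 6, 2023 (1×12 = 12 days in).
Aug 15, 2023 is 174 days after the start; 174 ÷ 12 = 14 remainder 6. Last occurrence in the window: #15 on Aug 9, 2023.
Occurrences #2 through #15: 14 in total.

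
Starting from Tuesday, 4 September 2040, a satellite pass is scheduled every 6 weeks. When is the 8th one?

The 8th occurrence is 7 intervals after the first: 7 × 42 = 294 days after 4 September 2040.
September has 30 days — 26 days to the end of September leaves 268.
October has 31 days (237 left).
November has 30 days (207 left).
December has 31 days (176 left).
January has 31 days (145 left).
February has 28 days (117 left).
March has 31 days (86 left).
April has 30 days (56 left).
May has 31 days (25 left).
25 days into June → 25 June 2041.

25 June 2041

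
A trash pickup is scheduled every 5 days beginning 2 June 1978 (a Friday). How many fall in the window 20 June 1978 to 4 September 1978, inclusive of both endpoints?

15

Occurrences land 5·i days after 2 June 1978 for i = 0, 1, 2, …
20 June 1978 is 18 days after the start; 18 ÷ 5 = 3 remainder 3; since the remainder is 3, round up to i = 4. First occurrence in the window: #5 on 22 June 1978 (4×5 = 20 days in).
4 September 1978 is 94 days after the start; 94 ÷ 5 = 18 remainder 4. Last occurrence in the window: #19 on 31 August 1978.
Occurrences #5 through #19: 15 in total.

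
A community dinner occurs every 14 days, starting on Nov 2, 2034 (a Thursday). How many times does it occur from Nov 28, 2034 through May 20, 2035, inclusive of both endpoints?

Occurrences land 14·i days after Nov 2, 2034 for i = 0, 1, 2, …
Nov 28, 2034 is 26 days after the start; 26 ÷ 14 = 1 remainder 12; since the remainder is 12, round up to i = 2. First occurrence in the window: #3 on Nov 30, 2034 (2×14 = 28 days in).
May 20, 2035 is 199 days after the start; 199 ÷ 14 = 14 remainder 3. Last occurrence in the window: #15 on May 17, 2035.
Occurrences #3 through #15: 13 in total.

13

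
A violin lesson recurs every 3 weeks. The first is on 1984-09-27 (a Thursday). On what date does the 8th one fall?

The 8th occurrence is 7 intervals after the first: 7 × 21 = 147 days after 1984-09-27.
September has 30 days — 3 days to the end of September leaves 144.
October has 31 days (113 left).
November has 30 days (83 left).
December has 31 days (52 left).
January has 31 days (21 left).
21 days into February → 1985-02-21.

1985-02-21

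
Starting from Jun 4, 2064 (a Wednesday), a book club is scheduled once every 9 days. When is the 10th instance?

Aug 24, 2064

The 10th occurrence is 9 intervals after the first: 9 × 9 = 81 days after Jun 4, 2064.
Jun has 30 days — 26 days to the end of Jun leaves 55.
Jul has 31 days (24 left).
24 days into Aug → Aug 24, 2064.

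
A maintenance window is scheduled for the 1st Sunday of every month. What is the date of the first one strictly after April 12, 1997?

May 4, 1997

April 1997 starts on a Tuesday, so its 1st Sunday is April 6, 1997 (5 days in).
That is not after April 12, 1997, so look at May 1997.
May 1997 starts on a Thursday, so its 1st Sunday is May 4, 1997 (3 days in).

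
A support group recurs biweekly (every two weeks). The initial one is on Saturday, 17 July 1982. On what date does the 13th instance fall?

The 13th occurrence is 12 intervals after the first: 12 × 14 = 168 days after 17 July 1982.
July has 31 days — 14 days to the end of July leaves 154.
August has 31 days (123 left).
September has 30 days (93 left).
October has 31 days (62 left).
November has 30 days (32 left).
December has 31 days (1 left).
1 day into January → 1 January 1983.

1 January 1983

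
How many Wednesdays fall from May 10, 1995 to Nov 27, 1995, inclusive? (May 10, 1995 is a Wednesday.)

May 10, 1995 is a Wednesday; the first Wednesday on or after it is May 10, 1995.
From May 10, 1995 to Nov 27, 1995: 21 + 30 + 31 + 31 + 30 + 31 + 27 = 201 days (rest of May, Jun, Jul, Aug, Sep, Oct, Nov).
201 ÷ 7 = 28 full weeks with remainder 5, so 28 more Wednesdays after the first → 29.

29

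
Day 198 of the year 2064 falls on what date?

2064-07-16

January has 31 days (198 − 31 = 167 remain).
February has 29 days (167 − 29 = 138 remain).
March has 31 days (138 − 31 = 107 remain).
April has 30 days (107 − 30 = 77 remain).
May has 31 days (77 − 31 = 46 remain).
June has 30 days (46 − 30 = 16 remain).
16 into July → July 16.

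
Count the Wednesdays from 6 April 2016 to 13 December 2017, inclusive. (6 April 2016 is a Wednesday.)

6 April 2016 is a Wednesday; the first Wednesday on or after it is 6 April 2016.
From 6 April 2016 to 13 December 2017: 269 + 347 = 616 days (rest of 2016, to 13 December 2017 in 2017).
616 ÷ 7 = 88 full weeks with remainder 0, so 88 more Wednesdays after the first → 89.

89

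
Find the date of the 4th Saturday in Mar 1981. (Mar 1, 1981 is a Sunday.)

Mar 28, 1981

Mar 1981 begins on a Sunday, so the first Saturday is Mar 7 (6 days later).
The 4th Saturday is 3 weeks later: 7 + 21 = 28.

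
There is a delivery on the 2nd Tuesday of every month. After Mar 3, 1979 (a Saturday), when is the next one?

Mar 1979 starts on a Thursday; its first Tuesday is the 6th, so the 2nd Tuesday is the 13th — Mar 13, 1979.
Mar 13, 1979 is after Mar 3, 1979, so that is the next one.

Mar 13, 1979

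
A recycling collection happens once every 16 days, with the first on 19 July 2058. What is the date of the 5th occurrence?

The 5th occurrence is 4 intervals after the first: 4 × 16 = 64 days after 19 July 2058.
July has 31 days — 12 days to the end of July leaves 52.
August has 31 days (21 left).
21 days into September → 21 September 2058.

21 September 2058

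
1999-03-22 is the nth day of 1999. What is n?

Days in months before March: 31 + 28 = 59.
Plus 22 days into March → day 81.

81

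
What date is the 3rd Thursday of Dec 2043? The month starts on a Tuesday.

Dec 17, 2043

Dec 2043 begins on a Tuesday, so the first Thursday is Dec 3 (2 days later).
The 3rd Thursday is 2 weeks later: 3 + 14 = 17.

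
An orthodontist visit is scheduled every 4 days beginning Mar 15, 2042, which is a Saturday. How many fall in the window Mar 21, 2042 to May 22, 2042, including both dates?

16

Occurrences land 4·i days after Mar 15, 2042 for i = 0, 1, 2, …
Mar 21, 2042 is 6 days after the start; 6 ÷ 4 = 1 remainder 2; since the remainder is 2, round up to i = 2. First occurrence in the window: #3 on Mar 23, 2042 (2×4 = 8 days in).
May 22, 2042 is 68 days after the start; 68 ÷ 4 = 17 remainder 0. Last occurrence in the window: #18 on May 22, 2042.
Occurrences #3 through #18: 16 in total.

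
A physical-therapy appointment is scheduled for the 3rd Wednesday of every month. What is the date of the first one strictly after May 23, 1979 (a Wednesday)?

June 20, 1979

May 1979 starts on a Tuesday; its first Wednesday is the 2nd, so the 3rd Wednesday is the 16th — May 16, 1979.
That is not after May 23, 1979, so look at June 1979.
June 1979 starts on a Friday; its first Wednesday is the 6th, so the 3rd Wednesday is the 20th — June 20, 1979.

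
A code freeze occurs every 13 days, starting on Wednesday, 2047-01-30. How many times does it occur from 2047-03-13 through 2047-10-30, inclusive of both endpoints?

18

Occurrences land 13·i days after 2047-01-30 for i = 0, 1, 2, …
2047-03-13 is 42 days after the start; 42 ÷ 13 = 3 remainder 3; since the remainder is 3, round up to i = 4. First occurrence in the window: #5 on 2047-03-23 (4×13 = 52 days in).
2047-10-30 is 273 days after the start; 273 ÷ 13 = 21 remainder 0. Last occurrence in the window: #22 on 2047-10-30.
Occurrences #5 through #22: 18 in total.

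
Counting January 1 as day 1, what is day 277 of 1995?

January has 31 days (277 − 31 = 246 remain).
February has 28 days (246 − 28 = 218 remain).
March has 31 days (218 − 31 = 187 remain).
April has 30 days (187 − 30 = 157 remain).
May has 31 days (157 − 31 = 126 remain).
June has 30 days (126 − 30 = 96 remain).
July has 31 days (96 − 31 = 65 remain).
August has 31 days (65 − 31 = 34 remain).
September has 30 days (34 − 30 = 4 remain).
4 into October → October 4.

4 October 1995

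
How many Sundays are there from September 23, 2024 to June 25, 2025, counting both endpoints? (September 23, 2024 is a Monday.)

September 23, 2024 is a Monday; the first Sunday on or after it is September 29, 2024 (6 days later).
From September 29, 2024 to June 25, 2025: 1 + 31 + 30 + 31 + 31 + 28 + 31 + 30 + 31 + 25 = 269 days (rest of September, October, November, December, January, February, March, April, May, June).
269 ÷ 7 = 38 full weeks with remainder 3, so 38 more Sundays after the first → 39.

39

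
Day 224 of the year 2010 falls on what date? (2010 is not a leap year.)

12 August 2010

January has 31 days (224 − 31 = 193 remain).
February has 28 days (193 − 28 = 165 remain).
March has 31 days (165 − 31 = 134 remain).
April has 30 days (134 − 30 = 104 remain).
May has 31 days (104 − 31 = 73 remain).
June has 30 days (73 − 30 = 43 remain).
July has 31 days (43 − 31 = 12 remain).
12 into August → August 12.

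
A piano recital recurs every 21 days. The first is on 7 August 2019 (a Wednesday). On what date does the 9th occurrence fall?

22 January 2020

The 9th occurrence is 8 intervals after the first: 8 × 21 = 168 days after 7 August 2019.
August has 31 days — 24 days to the end of August leaves 144.
September has 30 days (114 left).
October has 31 days (83 left).
November has 30 days (53 left).
December has 31 days (22 left).
22 days into January → 22 January 2020.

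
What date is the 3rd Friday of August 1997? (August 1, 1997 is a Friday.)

1997-08-15

August 1997 begins on a Friday, so the first Friday is August 1.
The 3rd Friday is 2 weeks later: 1 + 14 = 15.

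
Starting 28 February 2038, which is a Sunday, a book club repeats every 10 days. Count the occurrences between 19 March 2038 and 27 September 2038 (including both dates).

20

Occurrences land 10·i days after 28 February 2038 for i = 0, 1, 2, …
19 March 2038 is 19 days after the start; 19 ÷ 10 = 1 remainder 9; since the remainder is 9, round up to i = 2. First occurrence in the window: #3 on 20 March 2038 (2×10 = 20 days in).
27 September 2038 is 211 days after the start; 211 ÷ 10 = 21 remainder 1. Last occurrence in the window: #22 on 26 September 2038.
Occurrences #3 through #22: 20 in total.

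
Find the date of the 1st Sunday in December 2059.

December 7, 2059

The first Sunday of December 2059 is December 7.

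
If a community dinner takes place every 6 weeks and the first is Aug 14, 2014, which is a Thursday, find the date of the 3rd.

Nov 6, 2014

The 3rd occurrence is 2 intervals after the first: 2 × 42 = 84 days after Aug 14, 2014.
Aug has 31 days — 17 days to the end of Aug leaves 67.
Sep has 30 days (37 left).
Oct has 31 days (6 left).
6 days into Nov → Nov 6, 2014.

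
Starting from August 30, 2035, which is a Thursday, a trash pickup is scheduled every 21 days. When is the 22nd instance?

The 22nd occurrence is 21 intervals after the first: 21 × 21 = 441 days after August 30, 2035.
August has 31 days — 1 day to the end of August leaves 440.
From end of August to end of 2035 is 122 days (318 left).
January has 31 days (287 left).
February has 29 days (258 left).
March has 31 days (227 left).
April has 30 days (197 left).
May has 31 days (166 left).
June has 30 days (136 left).
July has 31 days (105 left).
August has 31 days (74 left).
September has 30 days (44 left).
October has 31 days (13 left).
13 days into November → November 13, 2036.

November 13, 2036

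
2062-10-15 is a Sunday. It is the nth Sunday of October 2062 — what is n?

Day 15 falls in week ⌈15/7⌉ of the month.
Days 1–7 hold the 1st Sunday, 8–14 the 2nd, 15–21 the 3rd, 22–28 the 4th, 29–31 the 5th.
15 is in the range for the 3rd.

3rd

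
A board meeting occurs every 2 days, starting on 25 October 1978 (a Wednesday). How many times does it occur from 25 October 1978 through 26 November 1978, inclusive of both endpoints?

17

Occurrences land 2·i days after 25 October 1978 for i = 0, 1, 2, …
The window opens on the start date, so the first occurrence inside is #1 on 25 October 1978.
26 November 1978 is 32 days after the start; 32 ÷ 2 = 16 remainder 0. Last occurrence in the window: #17 on 26 November 1978.
Occurrences #1 through #17: 17 in total.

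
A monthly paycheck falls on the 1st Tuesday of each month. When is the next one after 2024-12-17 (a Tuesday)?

2025-01-07

December 2024 starts on a Sunday, so its 1st Tuesday is 2024-12-03 (2 days in).
That is not after 2024-12-17, so look at January 2025.
January 2025 starts on a Wednesday, so its 1st Tuesday is 2025-01-07 (6 days in).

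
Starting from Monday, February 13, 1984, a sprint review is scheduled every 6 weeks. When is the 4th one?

The 4th occurrence is 3 intervals after the first: 3 × 42 = 126 days after February 13, 1984.
February has 29 days — 16 days to the end of February leaves 110.
March has 31 days (79 left).
April has 30 days (49 left).
May has 31 days (18 left).
18 days into June → June 18, 1984.

June 18, 1984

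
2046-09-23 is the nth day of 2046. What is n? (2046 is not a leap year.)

266

Days in months before September: 31 + 28 + 31 + 30 + 31 + 30 + 31 + 31 = 243.
Plus 23 days into September → day 266.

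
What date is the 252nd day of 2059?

January has 31 days (252 − 31 = 221 remain).
February has 28 days (221 − 28 = 193 remain).
March has 31 days (193 − 31 = 162 remain).
April has 30 days (162 − 30 = 132 remain).
May has 31 days (132 − 31 = 101 remain).
June has 30 days (101 − 30 = 71 remain).
July has 31 days (71 − 31 = 40 remain).
August has 31 days (40 − 31 = 9 remain).
9 into September → September 9.

9 September 2059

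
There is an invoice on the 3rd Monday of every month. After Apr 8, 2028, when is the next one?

Apr 17, 2028

Apr 2028 starts on a Saturday; its first Monday is the 3rd, so the 3rd Monday is the 17th — Apr 17, 2028.
Apr 17, 2028 is after Apr 8, 2028, so that is the next one.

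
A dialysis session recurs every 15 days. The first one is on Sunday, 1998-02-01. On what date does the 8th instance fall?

1998-05-17

The 8th occurrence is 7 intervals after the first: 7 × 15 = 105 days after 1998-02-01.
February has 28 days — 27 days to the end of February leaves 78.
March has 31 days (47 left).
April has 30 days (17 left).
17 days into May → 1998-05-17.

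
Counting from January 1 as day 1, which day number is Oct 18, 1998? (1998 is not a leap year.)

Days in months before Oct: 31 + 28 + 31 + 30 + 31 + 30 + 31 + 31 + 30 = 273.
Plus 18 days into Oct → day 291.

291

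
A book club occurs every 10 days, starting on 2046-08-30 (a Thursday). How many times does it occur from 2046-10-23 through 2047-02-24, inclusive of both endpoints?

Occurrences land 10·i days after 2046-08-30 for i = 0, 1, 2, …
2046-10-23 is 54 days after the start; 54 ÷ 10 = 5 remainder 4; since the remainder is 4, round up to i = 6. First occurrence in the window: #7 on 2046-10-29 (6×10 = 60 days in).
2047-02-24 is 178 days after the start; 178 ÷ 10 = 17 remainder 8. Last occurrence in the window: #18 on 2047-02-16.
Occurrences #7 through #18: 12 in total.

12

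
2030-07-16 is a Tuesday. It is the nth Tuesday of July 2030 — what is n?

3rd

Day 16 falls in week ⌈16/7⌉ of the month.
Days 1–7 hold the 1st Tuesday, 8–14 the 2nd, 15–21 the 3rd, 22–28 the 4th, 29–31 the 5th.
16 is in the range for the 3rd.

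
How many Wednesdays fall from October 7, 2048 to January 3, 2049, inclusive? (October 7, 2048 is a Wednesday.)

October 7, 2048 is a Wednesday; the first Wednesday on or after it is October 7, 2048.
From October 7, 2048 to January 3, 2049: 24 + 30 + 31 + 3 = 88 days (rest of October, November, December, January).
88 ÷ 7 = 12 full weeks with remainder 4, so 12 more Wednesdays after the first → 13.

13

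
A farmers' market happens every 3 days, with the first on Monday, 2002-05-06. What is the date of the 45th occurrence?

The 45th occurrence is 44 intervals after the first: 44 × 3 = 132 days after 2002-05-06.
May has 31 days — 25 days to the end of May leaves 107.
June has 30 days (77 left).
July has 31 days (46 left).
August has 31 days (15 left).
15 days into September → 2002-09-15.

2002-09-15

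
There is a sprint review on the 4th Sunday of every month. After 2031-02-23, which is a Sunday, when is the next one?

February 2031 starts on a Saturday; its first Sunday is the 2nd, so the 4th Sunday is the 23rd — 2031-02-23.
That is not after 2031-02-23, so look at March 2031.
March 2031 starts on a Saturday; its first Sunday is the 2nd, so the 4th Sunday is the 23rd — 2031-03-23.

2031-03-23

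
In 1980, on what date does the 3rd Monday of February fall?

February 1980 begins on a Friday, so the first Monday is February 4 (3 days later).
The 3rd Monday is 2 weeks later: 4 + 14 = 18.

18 February 1980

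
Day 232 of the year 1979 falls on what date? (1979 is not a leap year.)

20 August 1979

January has 31 days (232 − 31 = 201 remain).
February has 28 days (201 − 28 = 173 remain).
March has 31 days (173 − 31 = 142 remain).
April has 30 days (142 − 30 = 112 remain).
May has 31 days (112 − 31 = 81 remain).
June has 30 days (81 − 30 = 51 remain).
July has 31 days (51 − 31 = 20 remain).
20 into August → August 20.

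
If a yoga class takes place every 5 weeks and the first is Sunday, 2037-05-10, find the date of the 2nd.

The 2nd occurrence is 1 interval after the first: 1 × 35 = 35 days after 2037-05-10.
May has 31 days — 21 days to the end of May leaves 14.
14 days into June → 2037-06-14.

2037-06-14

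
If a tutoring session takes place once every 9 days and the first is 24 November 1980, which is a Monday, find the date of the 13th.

The 13th occurrence is 12 intervals after the first: 12 × 9 = 108 days after 24 November 1980.
November has 30 days — 6 days to the end of November leaves 102.
December has 31 days (71 left).
January has 31 days (40 left).
February has 28 days (12 left).
12 days into March → 12 March 1981.

12 March 1981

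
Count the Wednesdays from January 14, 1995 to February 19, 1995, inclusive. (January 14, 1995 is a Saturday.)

5

January 14, 1995 is a Saturday; the first Wednesday on or after it is January 18, 1995 (4 days later).
From January 18, 1995 to February 19, 1995: 13 + 19 = 32 days (rest of January, February).
32 ÷ 7 = 4 full weeks with remainder 4, so 4 more Wednesdays after the first → 5.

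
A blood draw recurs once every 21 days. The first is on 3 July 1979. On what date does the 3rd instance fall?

14 August 1979

The 3rd occurrence is 2 intervals after the first: 2 × 21 = 42 days after 3 July 1979.
July has 31 days — 28 days to the end of July leaves 14.
14 days into August → 14 August 1979.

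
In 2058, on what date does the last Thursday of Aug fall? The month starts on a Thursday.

Aug 29, 2058

Aug 2058 begins on a Thursday, so the first Thursday is Aug 1.
Aug 2058 has 31 days. Adding weeks: 1, 8, 15, 22, 29 — the last one ≤ 31 is the 29th.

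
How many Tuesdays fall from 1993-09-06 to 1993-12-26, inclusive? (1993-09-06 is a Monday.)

16

1993-09-06 is a Monday; the first Tuesday on or after it is 1993-09-07 (1 day later).
From 1993-09-07 to 1993-12-26: 23 + 31 + 30 + 26 = 110 days (rest of September, October, November, December).
110 ÷ 7 = 15 full weeks with remainder 5, so 15 more Tuesdays after the first → 16.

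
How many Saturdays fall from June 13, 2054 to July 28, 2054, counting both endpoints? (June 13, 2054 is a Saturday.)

June 13, 2054 is a Saturday; the first Saturday on or after it is June 13, 2054.
From June 13, 2054 to July 28, 2054: 17 + 28 = 45 days (rest of June, July).
45 ÷ 7 = 6 full weeks with remainder 3, so 6 more Saturdays after the first → 7.

7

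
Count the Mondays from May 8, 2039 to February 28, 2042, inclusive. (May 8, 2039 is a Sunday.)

147

May 8, 2039 is a Sunday; the first Monday on or after it is May 9, 2039 (1 day later).
From May 9, 2039 to February 28, 2042: 236 + 366 + 365 + 59 = 1026 days (rest of 2039, 2040, 2041, to February 28, 2042 in 2042).
1026 ÷ 7 = 146 full weeks with remainder 4, so 146 more Mondays after the first → 147.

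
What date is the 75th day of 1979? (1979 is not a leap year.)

Jan has 31 days (75 − 31 = 44 remain).
Feb has 28 days (44 − 28 = 16 remain).
16 into Mar → Mar 16.

Mar 16, 1979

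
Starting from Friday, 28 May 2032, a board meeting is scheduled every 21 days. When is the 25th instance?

The 25th occurrence is 24 intervals after the first: 24 × 21 = 504 days after 28 May 2032.
May has 31 days — 3 days to the end of May leaves 501.
From end of May to end of 2032 is 214 days (287 left).
January has 31 days (256 left).
February has 28 days (228 left).
March has 31 days (197 left).
April has 30 days (167 left).
May has 31 days (136 left).
June has 30 days (106 left).
July has 31 days (75 left).
August has 31 days (44 left).
September has 30 days (14 left).
14 days into October → 14 October 2033.

14 October 2033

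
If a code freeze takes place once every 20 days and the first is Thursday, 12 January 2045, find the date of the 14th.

29 September 2045

The 14th occurrence is 13 intervals after the first: 13 × 20 = 260 days after 12 January 2045.
January has 31 days — 19 days to the end of January leaves 241.
February has 28 days (213 left).
March has 31 days (182 left).
April has 30 days (152 left).
May has 31 days (121 left).
June has 30 days (91 left).
July has 31 days (60 left).
August has 31 days (29 left).
29 days into September → 29 September 2045.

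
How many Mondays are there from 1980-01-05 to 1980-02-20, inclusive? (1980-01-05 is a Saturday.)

7

1980-01-05 is a Saturday; the first Monday on or after it is 1980-01-07 (2 days later).
From 1980-01-07 to 1980-02-20: 24 + 20 = 44 days (rest of January, February).
44 ÷ 7 = 6 full weeks with remainder 2, so 6 more Mondays after the first → 7.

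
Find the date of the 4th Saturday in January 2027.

January 23, 2027

January 2027 begins on a Friday, so the first Saturday is January 2 (1 day later).
The 4th Saturday is 3 weeks later: 2 + 21 = 23.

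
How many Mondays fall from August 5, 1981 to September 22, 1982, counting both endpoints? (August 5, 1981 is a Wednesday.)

August 5, 1981 is a Wednesday; the first Monday on or after it is August 10, 1981 (5 days later).
From August 10, 1981 to September 22, 1982: 143 + 265 = 408 days (rest of 1981, to September 22, 1982 in 1982).
408 ÷ 7 = 58 full weeks with remainder 2, so 58 more Mondays after the first → 59.

59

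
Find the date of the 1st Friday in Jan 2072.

The first Friday of Jan 2072 is Jan 1.

Jan 1, 2072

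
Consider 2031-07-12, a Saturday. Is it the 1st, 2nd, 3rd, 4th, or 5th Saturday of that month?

Day 12 falls in week ⌈12/7⌉ of the month.
Days 1–7 hold the 1st Saturday, 8–14 the 2nd, 15–21 the 3rd, 22–28 the 4th, 29–31 the 5th.
12 is in the range for the 2nd.

2nd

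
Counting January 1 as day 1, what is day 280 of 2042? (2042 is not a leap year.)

7 October 2042

January has 31 days (280 − 31 = 249 remain).
February has 28 days (249 − 28 = 221 remain).
March has 31 days (221 − 31 = 190 remain).
April has 30 days (190 − 30 = 160 remain).
May has 31 days (160 − 31 = 129 remain).
June has 30 days (129 − 30 = 99 remain).
July has 31 days (99 − 31 = 68 remain).
August has 31 days (68 − 31 = 37 remain).
September has 30 days (37 − 30 = 7 remain).
7 into October → October 7.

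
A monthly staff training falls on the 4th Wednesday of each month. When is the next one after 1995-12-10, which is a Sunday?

1995-12-27

December 1995 starts on a Friday; its first Wednesday is the 6th, so the 4th Wednesday is the 27th — 1995-12-27.
1995-12-27 is after 1995-12-10, so that is the next one.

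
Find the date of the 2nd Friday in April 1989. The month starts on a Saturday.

1989-04-14

April 1989 begins on a Saturday, so the first Friday is April 7 (6 days later).
The 2nd Friday is 1 weeks later: 7 + 7 = 14.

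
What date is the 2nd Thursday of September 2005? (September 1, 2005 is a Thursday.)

September 2005 begins on a Thursday, so the first Thursday is September 1.
The 2nd Thursday is 1 weeks later: 1 + 7 = 8.

2005-09-08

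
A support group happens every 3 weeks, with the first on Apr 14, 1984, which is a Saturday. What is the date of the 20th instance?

The 20th occurrence is 19 intervals after the first: 19 × 21 = 399 days after Apr 14, 1984.
Apr has 30 days — 16 days to the end of Apr leaves 383.
May has 31 days (352 left).
Jun has 30 days (322 left).
Jul has 31 days (291 left).
Aug has 31 days (260 left).
Sep has 30 days (230 left).
Oct has 31 days (199 left).
Nov has 30 days (169 left).
Dec has 31 days (138 left).
Jan has 31 days (107 left).
Feb has 28 days (79 left).
Mar has 31 days (48 left).
Apr has 30 days (18 left).
18 days into May → May 18, 1985.

May 18, 1985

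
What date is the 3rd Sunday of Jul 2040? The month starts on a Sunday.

Jul 2040 begins on a Sunday, so the first Sunday is Jul 1.
The 3rd Sunday is 2 weeks later: 1 + 14 = 15.

Jul 15, 2040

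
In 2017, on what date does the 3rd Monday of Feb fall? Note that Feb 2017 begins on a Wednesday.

Feb 2017 begins on a Wednesday, so the first Monday is Feb 6 (5 days later).
The 3rd Monday is 2 weeks later: 6 + 14 = 20.

Feb 20, 2017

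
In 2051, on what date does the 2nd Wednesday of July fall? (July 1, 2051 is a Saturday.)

July 12, 2051

July 2051 begins on a Saturday, so the first Wednesday is July 5 (4 days later).
The 2nd Wednesday is 1 weeks later: 5 + 7 = 12.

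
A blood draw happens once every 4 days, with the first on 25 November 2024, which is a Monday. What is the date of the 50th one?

9 June 2025

The 50th occurrence is 49 intervals after the first: 49 × 4 = 196 days after 25 November 2024.
November has 30 days — 5 days to the end of November leaves 191.
December has 31 days (160 left).
January has 31 days (129 left).
February has 28 days (101 left).
March has 31 days (70 left).
April has 30 days (40 left).
May has 31 days (9 left).
9 days into June → 9 June 2025.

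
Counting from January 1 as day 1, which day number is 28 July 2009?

Days in months before July: 31 + 28 + 31 + 30 + 31 + 30 = 181.
Plus 28 days into July → day 209.

209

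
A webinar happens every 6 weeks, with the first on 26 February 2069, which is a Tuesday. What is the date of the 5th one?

13 August 2069

The 5th occurrence is 4 intervals after the first: 4 × 42 = 168 days after 26 February 2069.
February has 28 days — 2 days to the end of February leaves 166.
March has 31 days (135 left).
April has 30 days (105 left).
May has 31 days (74 left).
June has 30 days (44 left).
July has 31 days (13 left).
13 days into August → 13 August 2069.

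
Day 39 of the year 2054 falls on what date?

January has 31 days (39 − 31 = 8 remain).
8 into February → February 8.

February 8, 2054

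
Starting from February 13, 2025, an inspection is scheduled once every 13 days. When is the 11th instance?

June 23, 2025

The 11th occurrence is 10 intervals after the first: 10 × 13 = 130 days after February 13, 2025.
February has 28 days — 15 days to the end of February leaves 115.
March has 31 days (84 left).
April has 30 days (54 left).
May has 31 days (23 left).
23 days into June → June 23, 2025.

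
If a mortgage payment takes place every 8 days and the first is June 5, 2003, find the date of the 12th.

September 1, 2003

The 12th occurrence is 11 intervals after the first: 11 × 8 = 88 days after June 5, 2003.
June has 30 days — 25 days to the end of June leaves 63.
July has 31 days (32 left).
August has 31 days (1 left).
1 day into September → September 1, 2003.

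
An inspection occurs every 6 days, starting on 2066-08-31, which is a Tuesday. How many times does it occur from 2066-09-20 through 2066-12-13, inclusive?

Occurrences land 6·i days after 2066-08-31 for i = 0, 1, 2, …
2066-09-20 is 20 days after the start; 20 ÷ 6 = 3 remainder 2; since the remainder is 2, round up to i = 4. First occurrence in the window: #5 on 2066-09-24 (4×6 = 24 days in).
2066-12-13 is 104 days after the start; 104 ÷ 6 = 17 remainder 2. Last occurrence in the window: #18 on 2066-12-11.
Occurrences #5 through #18: 14 in total.

14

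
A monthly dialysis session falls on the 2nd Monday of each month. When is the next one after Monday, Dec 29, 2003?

Jan 12, 2004

Dec 2003 starts on a Monday; its first Monday is the 1st, so the 2nd Monday is the 8th — Dec 8, 2003.
That is not after Dec 29, 2003, so look at Jan 2004.
Jan 2004 starts on a Thursday; its first Monday is the 5th, so the 2nd Monday is the 12th — Jan 12, 2004.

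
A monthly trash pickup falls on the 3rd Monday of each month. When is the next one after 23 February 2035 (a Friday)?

19 March 2035

February 2035 starts on a Thursday; its first Monday is the 5th, so the 3rd Monday is the 19th — 19 February 2035.
That is not after 23 February 2035, so look at March 2035.
March 2035 starts on a Thursday; its first Monday is the 5th, so the 3rd Monday is the 19th — 19 March 2035.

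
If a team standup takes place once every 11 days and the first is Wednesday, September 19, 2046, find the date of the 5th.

The 5th occurrence is 4 intervals after the first: 4 × 11 = 44 days after September 19, 2046.
September has 30 days — 11 days to the end of September leaves 33.
October has 31 days (2 left).
2 days into November → November 2, 2046.

November 2, 2046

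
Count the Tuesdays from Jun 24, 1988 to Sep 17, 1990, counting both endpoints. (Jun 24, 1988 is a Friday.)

Jun 24, 1988 is a Friday; the first Tuesday on or after it is Jun 28, 1988 (4 days later).
From Jun 28, 1988 to Sep 17, 1990: 186 + 365 + 260 = 811 days (rest of 1988, 1989, to Sep 17, 1990 in 1990).
811 ÷ 7 = 115 full weeks with remainder 6, so 115 more Tuesdays after the first → 116.

116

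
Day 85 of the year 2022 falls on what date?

January has 31 days (85 − 31 = 54 remain).
February has 28 days (54 − 28 = 26 remain).
26 into March → March 26.

26 March 2022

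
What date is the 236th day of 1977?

24 August 1977

January has 31 days (236 − 31 = 205 remain).
February has 28 days (205 − 28 = 177 remain).
March has 31 days (177 − 31 = 146 remain).
April has 30 days (146 − 30 = 116 remain).
May has 31 days (116 − 31 = 85 remain).
June has 30 days (85 − 30 = 55 remain).
July has 31 days (55 − 31 = 24 remain).
24 into August → August 24.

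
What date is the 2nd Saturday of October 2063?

October 2063 begins on a Monday, so the first Saturday is October 6 (5 days later).
The 2nd Saturday is 1 weeks later: 6 + 7 = 13.

October 13, 2063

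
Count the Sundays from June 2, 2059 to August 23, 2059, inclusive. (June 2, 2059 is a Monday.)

June 2, 2059 is a Monday; the first Sunday on or after it is June 8, 2059 (6 days later).
From June 8, 2059 to August 23, 2059: 22 + 31 + 23 = 76 days (rest of June, July, August).
76 ÷ 7 = 10 full weeks with remainder 6, so 10 more Sundays after the first → 11.

11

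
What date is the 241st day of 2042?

2042-08-29

January has 31 days (241 − 31 = 210 remain).
February has 28 days (210 − 28 = 182 remain).
March has 31 days (182 − 31 = 151 remain).
April has 30 days (151 − 30 = 121 remain).
May has 31 days (121 − 31 = 90 remain).
June has 30 days (90 − 30 = 60 remain).
July has 31 days (60 − 31 = 29 remain).
29 into August → August 29.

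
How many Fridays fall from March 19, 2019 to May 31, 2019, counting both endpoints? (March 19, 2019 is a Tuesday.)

11

March 19, 2019 is a Tuesday; the first Friday on or after it is March 22, 2019 (3 days later).
From March 22, 2019 to May 31, 2019: 9 + 30 + 31 = 70 days (rest of March, April, May).
70 ÷ 7 = 10 full weeks with remainder 0, so 10 more Fridays after the first → 11.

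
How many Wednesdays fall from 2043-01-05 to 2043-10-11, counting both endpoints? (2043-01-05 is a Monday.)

2043-01-05 is a Monday; the first Wednesday on or after it is 2043-01-07 (2 days later).
From 2043-01-07 to 2043-10-11: 24 + 28 + 31 + 30 + 31 + 30 + 31 + 31 + 30 + 11 = 277 days (rest of January, February, March, April, May, June, July, August, September, October).
277 ÷ 7 = 39 full weeks with remainder 4, so 39 more Wednesdays after the first → 40.

40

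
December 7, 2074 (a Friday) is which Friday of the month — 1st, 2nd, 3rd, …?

Day 7 falls in week ⌈7/7⌉ of the month.
Days 1–7 hold the 1st Friday, 8–14 the 2nd, 15–21 the 3rd, 22–28 the 4th, 29–31 the 5th.
7 is in the range for the 1st.

1st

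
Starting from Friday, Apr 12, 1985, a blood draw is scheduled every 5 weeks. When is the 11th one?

The 11th occurrence is 10 intervals after the first: 10 × 35 = 350 days after Apr 12, 1985.
Apr has 30 days — 18 days to the end of Apr leaves 332.
May has 31 days (301 left).
Jun has 30 days (271 left).
Jul has 31 days (240 left).
Aug has 31 days (209 left).
Sep has 30 days (179 left).
Oct has 31 days (148 left).
Nov has 30 days (118 left).
Dec has 31 days (87 left).
Jan has 31 days (56 left).
Feb has 28 days (28 left).
28 days into Mar → Mar 28, 1986.

Mar 28, 1986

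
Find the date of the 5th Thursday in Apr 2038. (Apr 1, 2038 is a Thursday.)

Apr 2038 begins on a Thursday, so the first Thursday is Apr 1.
The 5th Thursday is 4 weeks later: 1 + 28 = 29.

Apr 29, 2038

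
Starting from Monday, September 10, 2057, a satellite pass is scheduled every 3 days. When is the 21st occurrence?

November 9, 2057

The 21st occurrence is 20 intervals after the first: 20 × 3 = 60 days after September 10, 2057.
September has 30 days — 20 days to the end of September leaves 40.
October has 31 days (9 left).
9 days into November → November 9, 2057.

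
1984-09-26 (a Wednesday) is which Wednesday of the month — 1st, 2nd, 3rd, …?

4th

Day 26 falls in week ⌈26/7⌉ of the month.
Days 1–7 hold the 1st Wednesday, 8–14 the 2nd, 15–21 the 3rd, 22–28 the 4th, 29–31 the 5th.
26 is in the range for the 4th.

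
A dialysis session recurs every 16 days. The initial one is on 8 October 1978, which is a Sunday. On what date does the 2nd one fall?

24 October 1978

The 2nd occurrence is 1 interval after the first: 1 × 16 = 16 days after 8 October 1978.
16 days later is 24 October 1978.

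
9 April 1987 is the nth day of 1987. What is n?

Days in months before April: 31 + 28 + 31 = 90.
Plus 9 days into April → day 99.

99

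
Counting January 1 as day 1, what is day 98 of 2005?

January has 31 days (98 − 31 = 67 remain).
February has 28 days (67 − 28 = 39 remain).
March has 31 days (39 − 31 = 8 remain).
8 into April → April 8.

2005-04-08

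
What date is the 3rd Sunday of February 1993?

1993-02-21

The first Sunday of February 1993 is February 7.
The 3rd Sunday is 2 weeks later: 7 + 14 = 21.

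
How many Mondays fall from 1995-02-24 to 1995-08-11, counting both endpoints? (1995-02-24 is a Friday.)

24

1995-02-24 is a Friday; the first Monday on or after it is 1995-02-27 (3 days later).
From 1995-02-27 to 1995-08-11: 1 + 31 + 30 + 31 + 30 + 31 + 11 = 165 days (rest of February, March, April, May, June, July, August).
165 ÷ 7 = 23 full weeks with remainder 4, so 23 more Mondays after the first → 24.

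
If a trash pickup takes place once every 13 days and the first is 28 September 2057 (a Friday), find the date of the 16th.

The 16th occurrence is 15 intervals after the first: 15 × 13 = 195 days after 28 September 2057.
September has 30 days — 2 days to the end of September leaves 193.
October has 31 days (162 left).
November has 30 days (132 left).
December has 31 days (101 left).
January has 31 days (70 left).
February has 28 days (42 left).
March has 31 days (11 left).
11 days into April → 11 April 2058.

11 April 2058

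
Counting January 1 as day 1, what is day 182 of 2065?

Jan has 31 days (182 − 31 = 151 remain).
Feb has 28 days (151 − 28 = 123 remain).
Mar has 31 days (123 − 31 = 92 remain).
Apr has 30 days (92 − 30 = 62 remain).
May has 31 days (62 − 31 = 31 remain).
Jun has 30 days (31 − 30 = 1 remain).
1 into Jul → Jul 1.

Jul 1, 2065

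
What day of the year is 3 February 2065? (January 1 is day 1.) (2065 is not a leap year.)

34

Days in months before February: 31 = 31.
Plus 3 days into February → day 34.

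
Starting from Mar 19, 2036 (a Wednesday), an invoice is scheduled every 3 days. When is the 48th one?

The 48th occurrence is 47 intervals after the first: 47 × 3 = 141 days after Mar 19, 2036.
Mar has 31 days — 12 days to the end of Mar leaves 129.
Apr has 30 days (99 left).
May has 31 days (68 left).
Jun has 30 days (38 left).
Jul has 31 days (7 left).
7 days into Aug → Aug 7, 2036.

Aug 7, 2036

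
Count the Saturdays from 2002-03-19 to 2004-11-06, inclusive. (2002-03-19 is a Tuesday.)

2002-03-19 is a Tuesday; the first Saturday on or after it is 2002-03-23 (4 days later).
From 2002-03-23 to 2004-11-06: 283 + 365 + 311 = 959 days (rest of 2002, 2003, to 2004-11-06 in 2004).
959 ÷ 7 = 137 full weeks with remainder 0, so 137 more Saturdays after the first → 138.

138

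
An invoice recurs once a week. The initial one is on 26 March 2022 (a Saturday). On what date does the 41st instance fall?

The 41st occurrence is 40 intervals after the first: 40 × 7 = 280 days after 26 March 2022.
March has 31 days — 5 days to the end of March leaves 275.
April has 30 days (245 left).
May has 31 days (214 left).
June has 30 days (184 left).
July has 31 days (153 left).
August has 31 days (122 left).
September has 30 days (92 left).
October has 31 days (61 left).
November has 30 days (31 left).
31 days into December → 31 December 2022.

31 December 2022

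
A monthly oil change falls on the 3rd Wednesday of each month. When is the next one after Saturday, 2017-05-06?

May 2017 starts on a Monday; its first Wednesday is the 3rd, so the 3rd Wednesday is the 17th — 2017-05-17.
2017-05-17 is after 2017-05-06, so that is the next one.

2017-05-17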